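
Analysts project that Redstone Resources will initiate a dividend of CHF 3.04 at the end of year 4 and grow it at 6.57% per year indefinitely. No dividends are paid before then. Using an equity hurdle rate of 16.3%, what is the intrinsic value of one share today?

CHF 19.86

Deferred-dividend DDM. At t=3 the remaining stream is a growing perpetuity with first payment D_4 = 3.04.
V_3 = D_4/(r−g) = 3.04/(0.163−0.0657) = 31.2436
P₀ = V_3/(1+r)^3 = 31.2436/(1+0.163)^3 = 19.8619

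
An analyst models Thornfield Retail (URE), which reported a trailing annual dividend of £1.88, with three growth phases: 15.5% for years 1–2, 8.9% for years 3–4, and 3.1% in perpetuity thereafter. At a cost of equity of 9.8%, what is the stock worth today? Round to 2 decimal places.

£39.66

Three-stage DDM. Project D₁…D_4; terminal Gordon value at t=4 with g = 0.031; discount at r = 0.098.
D_1 = 2.1714
D_2 = 2.5080
D_3 = 2.7312
D_4 = 2.9743
TV_4 = 3.0665/(0.098−0.031) = 45.7679
P₀ = Σ Dₜ/(1+r)ᵗ + TV_4/(1+r)^4 = 39.6559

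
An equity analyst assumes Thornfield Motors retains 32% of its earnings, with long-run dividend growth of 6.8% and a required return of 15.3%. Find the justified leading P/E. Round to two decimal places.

8.00

Payout ratio b = 1 − 0.32 = 0.68.
Justified leading P/E = b/(r−g) = 0.68/(0.153−0.068) = 8.0000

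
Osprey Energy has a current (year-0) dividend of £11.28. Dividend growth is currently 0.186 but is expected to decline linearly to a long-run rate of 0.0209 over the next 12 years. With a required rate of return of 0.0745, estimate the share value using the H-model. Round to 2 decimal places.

£423.32

H-model: P₀ = D₀[(1+g_L) + H(g_S−g_L)]/(r−g_L), with H = 12/2 = 6.
P₀ = 11.28 × [(1+0.0209) + 6×(0.186−0.0209)] / (0.0745−0.0209)
   = 11.28 × 2.0115 / 0.0536 = 423.3157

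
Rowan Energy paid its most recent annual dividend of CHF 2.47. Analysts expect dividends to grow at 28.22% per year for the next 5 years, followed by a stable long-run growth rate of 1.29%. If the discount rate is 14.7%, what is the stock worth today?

Two-stage DDM. Project D₁…D_5 at 0.2822, terminal growth 0.0129, discount at r = 0.147.
D_1 = 3.1670
D_2 = 4.0608
D_3 = 5.2067
D_4 = 6.6761
D_5 = 8.5600
Terminal value at t=5: TV = D_6/(r−g) = 8.6705/(0.147−0.0129) = 64.6567
P₀ = 3.1670/(1+0.147)^1 + 4.0608/(1+0.147)^2 + 5.2067/(1+0.147)^3 + 6.6761/(1+0.147)^4 + 8.5600/(1+0.147)^5 + 64.6567/(1+0.147)^5 = 50.0355

CHF 50.04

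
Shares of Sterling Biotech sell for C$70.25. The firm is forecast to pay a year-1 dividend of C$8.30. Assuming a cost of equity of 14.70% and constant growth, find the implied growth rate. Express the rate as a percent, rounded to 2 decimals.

From P₀ = D₁/(r − g), the implied growth is g = r − D₁/P₀.
g = 0.147 − 8.30/70.25 = 0.147 − 0.11815 = 0.02885

2.89%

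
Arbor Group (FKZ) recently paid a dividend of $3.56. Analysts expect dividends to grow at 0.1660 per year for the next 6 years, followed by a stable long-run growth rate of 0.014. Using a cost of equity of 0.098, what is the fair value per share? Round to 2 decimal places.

Two-stage DDM. Project D₁…D_6 at 0.166, terminal growth 0.014, discount at r = 0.098.
D_1 = 4.1510
D_2 = 4.8400
D_3 = 5.6435
D_4 = 6.5803
D_5 = 7.6726
D_6 = 8.9463
Terminal value at t=6: TV = D_7/(r−g) = 9.0715/(0.098−0.014) = 107.9941
P₀ = 4.1510/(1+0.098)^1 + 4.8400/(1+0.098)^2 + 5.6435/(1+0.098)^3 + 6.5803/(1+0.098)^4 + 7.6726/(1+0.098)^5 + 8.9463/(1+0.098)^6 + 107.9941/(1+0.098)^6 = 88.1277

$88.13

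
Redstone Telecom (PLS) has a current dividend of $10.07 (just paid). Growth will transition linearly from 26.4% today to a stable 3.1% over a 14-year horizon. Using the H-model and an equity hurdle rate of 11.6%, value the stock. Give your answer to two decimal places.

H-model: P₀ = D₀[(1+g_L) + H(g_S−g_L)]/(r−g_L), with H = 14/2 = 7.
P₀ = 10.07 × [(1+0.031) + 7×(0.264−0.031)] / (0.116−0.031)
   = 10.07 × 2.6620 / 0.085 = 315.3687

$315.37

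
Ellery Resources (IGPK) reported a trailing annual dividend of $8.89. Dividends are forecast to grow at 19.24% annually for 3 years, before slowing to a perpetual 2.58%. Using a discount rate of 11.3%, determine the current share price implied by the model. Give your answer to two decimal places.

$159.26

Two-stage DDM. Project D₁…D_3 at 0.1924, terminal growth 0.0258, discount at r = 0.113.
D_1 = 10.6004
D_2 = 12.6400
D_3 = 15.0719
Terminal value at t=3: TV = D_4/(r−g) = 15.4607/(0.113−0.0258) = 177.3021
P₀ = 10.6004/(1+0.113)^1 + 12.6400/(1+0.113)^2 + 15.0719/(1+0.113)^3 + 177.3021/(1+0.113)^3 = 159.2557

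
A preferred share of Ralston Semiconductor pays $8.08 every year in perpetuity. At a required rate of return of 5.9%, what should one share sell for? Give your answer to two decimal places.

$136.95

Zero-growth DDM (perpetuity): P₀ = D/r = 8.08 / 0.059 = 136.9492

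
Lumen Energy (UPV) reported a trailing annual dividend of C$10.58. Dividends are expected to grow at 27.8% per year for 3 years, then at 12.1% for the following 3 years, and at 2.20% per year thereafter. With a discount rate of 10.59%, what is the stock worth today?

C$300.17

Three-stage DDM. Project D₁…D_6; terminal Gordon value at t=6 with g = 0.022; discount at r = 0.1059.
D_1 = 13.5212
D_2 = 17.2801
D_3 = 22.0840
D_4 = 24.7562
D_5 = 27.7517
D_6 = 31.1096
TV_6 = 31.7941/(0.1059−0.022) = 378.9518
P₀ = Σ Dₜ/(1+r)ᵗ + TV_6/(1+r)^6 = 300.1690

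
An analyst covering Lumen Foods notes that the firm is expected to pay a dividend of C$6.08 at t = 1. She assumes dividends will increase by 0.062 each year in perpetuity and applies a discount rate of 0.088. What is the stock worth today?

C$233.85

Gordon growth model: P₀ = D₁/(r − g), with D₁ = 6.08 given directly.
P₀ = 6.0800 / (0.088 − 0.062) = 6.0800 / 0.026 = 233.8462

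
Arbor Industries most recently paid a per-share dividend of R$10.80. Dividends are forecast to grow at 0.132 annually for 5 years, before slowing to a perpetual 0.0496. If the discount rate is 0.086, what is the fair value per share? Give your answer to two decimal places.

Two-stage DDM. Project D₁…D_5 at 0.132, terminal growth 0.0496, discount at r = 0.086.
D_1 = 12.2256
D_2 = 13.8394
D_3 = 15.6662
D_4 = 17.7341
D_5 = 20.0750
Terminal value at t=5: TV = D_6/(r−g) = 21.0707/(0.086−0.0496) = 578.8664
P₀ = 12.2256/(1+0.086)^1 + 13.8394/(1+0.086)^2 + 15.6662/(1+0.086)^3 + 17.7341/(1+0.086)^4 + 20.0750/(1+0.086)^5 + 578.8664/(1+0.086)^5 = 444.4652

R$444.47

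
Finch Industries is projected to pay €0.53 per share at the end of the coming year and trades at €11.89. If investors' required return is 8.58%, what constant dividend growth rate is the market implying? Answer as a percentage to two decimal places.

From P₀ = D₁/(r − g), the implied growth is g = r − D₁/P₀.
g = 0.0858 − 0.53/11.89 = 0.0858 − 0.04458 = 0.04122

4.12%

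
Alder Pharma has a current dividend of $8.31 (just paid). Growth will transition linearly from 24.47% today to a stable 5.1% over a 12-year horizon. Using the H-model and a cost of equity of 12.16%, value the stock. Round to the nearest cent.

H-model: P₀ = D₀[(1+g_L) + H(g_S−g_L)]/(r−g_L), with H = 12/2 = 6.
P₀ = 8.31 × [(1+0.051) + 6×(0.2447−0.051)] / (0.1216−0.051)
   = 8.31 × 2.2132 / 0.0706 = 260.5056

$260.51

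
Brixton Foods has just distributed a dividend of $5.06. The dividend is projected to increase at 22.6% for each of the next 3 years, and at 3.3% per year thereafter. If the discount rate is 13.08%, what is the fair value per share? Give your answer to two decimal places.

Two-stage DDM. Project D₁…D_3 at 0.226, terminal growth 0.033, discount at r = 0.1308.
D_1 = 6.2036
D_2 = 7.6056
D_3 = 9.3244
Terminal value at t=3: TV = D_4/(r−g) = 9.6321/(0.1308−0.033) = 98.4880
P₀ = 6.2036/(1+0.1308)^1 + 7.6056/(1+0.1308)^2 + 9.3244/(1+0.1308)^3 + 98.4880/(1+0.1308)^3 = 85.9948

$85.99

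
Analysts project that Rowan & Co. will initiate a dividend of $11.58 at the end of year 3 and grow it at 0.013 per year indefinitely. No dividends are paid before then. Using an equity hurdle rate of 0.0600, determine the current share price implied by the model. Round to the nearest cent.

Deferred-dividend DDM. At t=2 the remaining stream is a growing perpetuity with first payment D_3 = 11.58.
V_2 = D_3/(r−g) = 11.58/(0.06−0.013) = 246.3830
P₀ = V_2/(1+r)^2 = 246.3830/(1+0.06)^2 = 219.2800

$219.28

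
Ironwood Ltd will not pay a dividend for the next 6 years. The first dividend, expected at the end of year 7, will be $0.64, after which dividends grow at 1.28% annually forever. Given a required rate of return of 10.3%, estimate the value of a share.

Deferred-dividend DDM. At t=6 the remaining stream is a growing perpetuity with first payment D_7 = 0.64.
V_6 = D_7/(r−g) = 0.64/(0.103−0.0128) = 7.0953
P₀ = V_6/(1+r)^6 = 7.0953/(1+0.103)^6 = 3.9402

$3.94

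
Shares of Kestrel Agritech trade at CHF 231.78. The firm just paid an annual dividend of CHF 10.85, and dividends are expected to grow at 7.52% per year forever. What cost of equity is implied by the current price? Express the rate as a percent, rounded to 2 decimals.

12.55%

Rearranging the constant-growth DDM: r = D₁/P₀ + g.
D₁ = 10.85 × (1 + 0.0752) = 11.6659.
r = 11.6659 / 231.78 + 0.0752 = 0.05033 + 0.0752 = 0.12553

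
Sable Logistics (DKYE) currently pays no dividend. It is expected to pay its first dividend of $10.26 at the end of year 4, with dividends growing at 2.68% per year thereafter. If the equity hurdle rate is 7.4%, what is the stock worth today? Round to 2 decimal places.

Deferred-dividend DDM. At t=3 the remaining stream is a growing perpetuity with first payment D_4 = 10.26.
V_3 = D_4/(r−g) = 10.26/(0.074−0.0268) = 217.3729
P₀ = V_3/(1+r)^3 = 217.3729/(1+0.074)^3 = 175.4658

$175.47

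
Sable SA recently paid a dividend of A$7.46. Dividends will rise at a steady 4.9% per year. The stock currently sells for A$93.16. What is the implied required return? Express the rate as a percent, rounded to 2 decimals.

13.30%

Rearranging the constant-growth DDM: r = D₁/P₀ + g.
D₁ = 7.46 × (1 + 0.049) = 7.8255.
r = 7.8255 / 93.16 + 0.049 = 0.08400 + 0.049 = 0.13300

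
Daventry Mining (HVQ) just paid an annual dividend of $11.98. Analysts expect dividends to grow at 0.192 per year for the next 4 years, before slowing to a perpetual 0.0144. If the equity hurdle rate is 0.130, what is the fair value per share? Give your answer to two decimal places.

Two-stage DDM. Project D₁…D_4 at 0.192, terminal growth 0.0144, discount at r = 0.13.
D_1 = 14.2802
D_2 = 17.0220
D_3 = 20.2902
D_4 = 24.1859
Terminal value at t=4: TV = D_5/(r−g) = 24.5342/(0.13−0.0144) = 212.2332
P₀ = 14.2802/(1+0.13)^1 + 17.0220/(1+0.13)^2 + 20.2902/(1+0.13)^3 + 24.1859/(1+0.13)^4 + 212.2332/(1+0.13)^4 = 185.0303

$185.03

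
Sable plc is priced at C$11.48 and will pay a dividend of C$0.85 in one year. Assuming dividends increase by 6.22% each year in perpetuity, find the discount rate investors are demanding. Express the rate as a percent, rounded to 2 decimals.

Rearranging the constant-growth DDM: r = D₁/P₀ + g.
r = 0.8500 / 11.48 + 0.0622 = 0.07404 + 0.0622 = 0.13624

13.62%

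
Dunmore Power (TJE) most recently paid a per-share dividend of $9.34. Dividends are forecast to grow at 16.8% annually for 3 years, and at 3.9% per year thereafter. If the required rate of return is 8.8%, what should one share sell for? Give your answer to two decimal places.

Two-stage DDM. Project D₁…D_3 at 0.168, terminal growth 0.039, discount at r = 0.088.
D_1 = 10.9091
D_2 = 12.7419
D_3 = 14.8825
Terminal value at t=3: TV = D_4/(r−g) = 15.4629/(0.088−0.039) = 315.5694
P₀ = 10.9091/(1+0.088)^1 + 12.7419/(1+0.088)^2 + 14.8825/(1+0.088)^3 + 315.5694/(1+0.088)^3 = 277.3700

$277.37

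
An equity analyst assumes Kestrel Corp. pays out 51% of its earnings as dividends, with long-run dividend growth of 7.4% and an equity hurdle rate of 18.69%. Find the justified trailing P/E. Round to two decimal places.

4.85

Justified trailing P/E = b(1+g)/(r−g) = 0.51×(1+0.074)/(0.1869−0.074) = 4.8516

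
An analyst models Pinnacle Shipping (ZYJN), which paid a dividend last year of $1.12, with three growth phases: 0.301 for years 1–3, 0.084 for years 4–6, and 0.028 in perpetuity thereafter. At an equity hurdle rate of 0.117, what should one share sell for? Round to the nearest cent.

Three-stage DDM. Project D₁…D_6; terminal Gordon value at t=6 with g = 0.028; discount at r = 0.117.
D_1 = 1.4571
D_2 = 1.8957
D_3 = 2.4663
D_4 = 2.6735
D_5 = 2.8981
D_6 = 3.1415
TV_6 = 3.2295/(0.117−0.028) = 36.2861
P₀ = Σ Dₜ/(1+r)ᵗ + TV_6/(1+r)^6 = 28.2769

$28.28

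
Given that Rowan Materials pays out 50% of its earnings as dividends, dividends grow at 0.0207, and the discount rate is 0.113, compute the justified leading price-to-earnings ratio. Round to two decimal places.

5.42

Justified leading P/E = b/(r−g) = 0.50/(0.113−0.0207) = 5.4171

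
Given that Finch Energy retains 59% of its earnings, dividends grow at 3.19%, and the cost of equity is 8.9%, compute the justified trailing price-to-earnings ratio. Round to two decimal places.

Payout ratio b = 1 − 0.59 = 0.41.
Justified trailing P/E = b(1+g)/(r−g) = 0.41×(1+0.0319)/(0.089−0.0319) = 7.4094

7.41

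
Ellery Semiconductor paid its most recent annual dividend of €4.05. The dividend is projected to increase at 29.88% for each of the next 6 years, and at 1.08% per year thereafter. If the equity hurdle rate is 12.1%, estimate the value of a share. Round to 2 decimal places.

€131.84

Two-stage DDM. Project D₁…D_6 at 0.2988, terminal growth 0.0108, discount at r = 0.121.
D_1 = 5.2601
D_2 = 6.8319
D_3 = 8.8732
D_4 = 11.5246
D_5 = 14.9681
D_6 = 19.4406
Terminal value at t=6: TV = D_7/(r−g) = 19.6505/(0.121−0.0108) = 178.3168
P₀ = 5.2601/(1+0.121)^1 + 6.8319/(1+0.121)^2 + 8.8732/(1+0.121)^3 + 11.5246/(1+0.121)^4 + 14.9681/(1+0.121)^5 + 19.4406/(1+0.121)^6 + 178.3168/(1+0.121)^6 = 131.8363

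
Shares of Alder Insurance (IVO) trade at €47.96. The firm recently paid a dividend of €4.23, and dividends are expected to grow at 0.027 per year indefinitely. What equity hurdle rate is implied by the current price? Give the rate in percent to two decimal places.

Rearranging the constant-growth DDM: r = D₁/P₀ + g.
D₁ = 4.23 × (1 + 0.027) = 4.3442.
r = 4.3442 / 47.96 + 0.027 = 0.09058 + 0.027 = 0.11758

11.76%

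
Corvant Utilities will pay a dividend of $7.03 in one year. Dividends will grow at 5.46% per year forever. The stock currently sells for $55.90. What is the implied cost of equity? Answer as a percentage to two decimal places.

Rearranging the constant-growth DDM: r = D₁/P₀ + g.
r = 7.0300 / 55.90 + 0.0546 = 0.12576 + 0.0546 = 0.18036

18.04%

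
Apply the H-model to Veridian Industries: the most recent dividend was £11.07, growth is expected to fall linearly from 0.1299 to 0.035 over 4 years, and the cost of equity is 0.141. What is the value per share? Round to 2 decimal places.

£127.91

H-model: P₀ = D₀[(1+g_L) + H(g_S−g_L)]/(r−g_L), with H = 4/2 = 2.
P₀ = 11.07 × [(1+0.035) + 2×(0.1299−0.035)] / (0.141−0.035)
   = 11.07 × 1.2248 / 0.106 = 127.9107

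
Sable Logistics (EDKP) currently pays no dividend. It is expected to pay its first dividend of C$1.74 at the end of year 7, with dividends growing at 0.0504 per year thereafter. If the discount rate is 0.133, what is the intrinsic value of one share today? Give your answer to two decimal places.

Deferred-dividend DDM. At t=6 the remaining stream is a growing perpetuity with first payment D_7 = 1.74.
V_6 = D_7/(r−g) = 1.74/(0.133−0.0504) = 21.0654
P₀ = V_6/(1+r)^6 = 21.0654/(1+0.133)^6 = 9.9584

C$9.96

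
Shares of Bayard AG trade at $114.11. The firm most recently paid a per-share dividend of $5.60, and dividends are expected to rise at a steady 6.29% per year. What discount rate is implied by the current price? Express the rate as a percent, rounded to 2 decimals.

11.51%

Rearranging the constant-growth DDM: r = D₁/P₀ + g.
D₁ = 5.60 × (1 + 0.0629) = 5.9522.
r = 5.9522 / 114.11 + 0.0629 = 0.05216 + 0.0629 = 0.11506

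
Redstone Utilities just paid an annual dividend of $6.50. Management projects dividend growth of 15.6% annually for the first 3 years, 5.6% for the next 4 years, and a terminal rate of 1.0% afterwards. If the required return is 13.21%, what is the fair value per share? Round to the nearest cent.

$87.00

Three-stage DDM. Project D₁…D_7; terminal Gordon value at t=7 with g = 0.01; discount at r = 0.1321.
D_1 = 7.5140
D_2 = 8.6862
D_3 = 10.0412
D_4 = 10.6035
D_5 = 11.1973
D_6 = 11.8244
D_7 = 12.4866
TV_7 = 12.6114/(0.1321−0.01) = 103.2876
P₀ = Σ Dₜ/(1+r)ᵗ + TV_7/(1+r)^7 = 87.0037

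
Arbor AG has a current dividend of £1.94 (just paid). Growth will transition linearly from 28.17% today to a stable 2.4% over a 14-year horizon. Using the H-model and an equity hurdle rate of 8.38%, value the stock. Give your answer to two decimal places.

H-model: P₀ = D₀[(1+g_L) + H(g_S−g_L)]/(r−g_L), with H = 14/2 = 7.
P₀ = 1.94 × [(1+0.024) + 7×(0.2817−0.024)] / (0.0838−0.024)
   = 1.94 × 2.8279 / 0.0598 = 91.7412

£91.74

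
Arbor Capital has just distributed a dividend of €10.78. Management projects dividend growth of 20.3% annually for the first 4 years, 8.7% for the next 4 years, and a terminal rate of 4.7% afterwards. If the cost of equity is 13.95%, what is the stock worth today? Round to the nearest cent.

Three-stage DDM. Project D₁…D_8; terminal Gordon value at t=8 with g = 0.047; discount at r = 0.1395.
D_1 = 12.9683
D_2 = 15.6009
D_3 = 18.7679
D_4 = 22.5778
D_5 = 24.5420
D_6 = 26.6772
D_7 = 28.9981
D_8 = 31.5210
TV_8 = 33.0024/(0.1395−0.047) = 356.7832
P₀ = Σ Dₜ/(1+r)ᵗ + TV_8/(1+r)^8 = 222.6581

€222.66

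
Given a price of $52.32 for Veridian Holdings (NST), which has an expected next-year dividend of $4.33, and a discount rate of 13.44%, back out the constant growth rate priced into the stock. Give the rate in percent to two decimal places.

5.16%

From P₀ = D₁/(r − g), the implied growth is g = r − D₁/P₀.
g = 0.1344 − 4.33/52.32 = 0.1344 − 0.08276 = 0.05164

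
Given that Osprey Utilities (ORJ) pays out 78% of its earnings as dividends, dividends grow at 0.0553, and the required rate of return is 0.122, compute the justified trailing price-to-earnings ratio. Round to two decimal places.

Justified trailing P/E = b(1+g)/(r−g) = 0.78×(1+0.0553)/(0.122−0.0553) = 12.3408

12.34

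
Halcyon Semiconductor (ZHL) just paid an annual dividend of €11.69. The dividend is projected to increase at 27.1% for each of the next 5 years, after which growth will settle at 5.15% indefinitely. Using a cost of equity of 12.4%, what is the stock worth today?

Two-stage DDM. Project D₁…D_5 at 0.271, terminal growth 0.0515, discount at r = 0.124.
D_1 = 14.8580
D_2 = 18.8845
D_3 = 24.0022
D_4 = 30.5068
D_5 = 38.7741
Terminal value at t=5: TV = D_6/(r−g) = 40.7710/(0.124−0.0515) = 562.3589
P₀ = 14.8580/(1+0.124)^1 + 18.8845/(1+0.124)^2 + 24.0022/(1+0.124)^3 + 30.5068/(1+0.124)^4 + 38.7741/(1+0.124)^5 + 562.3589/(1+0.124)^5 = 399.2548

€399.25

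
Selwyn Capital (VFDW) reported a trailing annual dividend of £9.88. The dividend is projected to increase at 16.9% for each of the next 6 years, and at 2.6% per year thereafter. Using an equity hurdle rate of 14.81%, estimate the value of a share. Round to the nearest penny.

£155.69

Two-stage DDM. Project D₁…D_6 at 0.169, terminal growth 0.026, discount at r = 0.1481.
D_1 = 11.5497
D_2 = 13.5016
D_3 = 15.7834
D_4 = 18.4508
D_5 = 21.5690
D_6 = 25.2141
Terminal value at t=6: TV = D_7/(r−g) = 25.8697/(0.1481−0.026) = 211.8730
P₀ = 11.5497/(1+0.1481)^1 + 13.5016/(1+0.1481)^2 + 15.7834/(1+0.1481)^3 + 18.4508/(1+0.1481)^4 + 21.5690/(1+0.1481)^5 + 25.2141/(1+0.1481)^6 + 211.8730/(1+0.1481)^6 = 155.6855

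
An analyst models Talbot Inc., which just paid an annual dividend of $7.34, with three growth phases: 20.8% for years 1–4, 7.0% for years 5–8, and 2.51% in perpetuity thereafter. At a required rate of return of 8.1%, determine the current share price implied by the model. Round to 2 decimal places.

Three-stage DDM. Project D₁…D_8; terminal Gordon value at t=8 with g = 0.0251; discount at r = 0.081.
D_1 = 8.8667
D_2 = 10.7110
D_3 = 12.9389
D_4 = 15.6302
D_5 = 16.7243
D_6 = 17.8950
D_7 = 19.1476
D_8 = 20.4880
TV_8 = 21.0022/(0.081−0.0251) = 375.7105
P₀ = Σ Dₜ/(1+r)ᵗ + TV_8/(1+r)^8 = 285.1765

$285.18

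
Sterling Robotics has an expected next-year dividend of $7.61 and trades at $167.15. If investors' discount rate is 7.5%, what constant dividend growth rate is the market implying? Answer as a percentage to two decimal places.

From P₀ = D₁/(r − g), the implied growth is g = r − D₁/P₀.
g = 0.075 − 7.61/167.15 = 0.075 − 0.04553 = 0.02947

2.95%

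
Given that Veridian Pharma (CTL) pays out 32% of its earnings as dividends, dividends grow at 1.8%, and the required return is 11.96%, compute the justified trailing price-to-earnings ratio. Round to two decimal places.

Justified trailing P/E = b(1+g)/(r−g) = 0.32×(1+0.018)/(0.1196−0.018) = 3.2063

3.21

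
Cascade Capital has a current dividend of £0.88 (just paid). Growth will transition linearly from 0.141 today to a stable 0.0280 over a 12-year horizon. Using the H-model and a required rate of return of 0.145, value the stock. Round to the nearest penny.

H-model: P₀ = D₀[(1+g_L) + H(g_S−g_L)]/(r−g_L), with H = 12/2 = 6.
P₀ = 0.88 × [(1+0.028) + 6×(0.141−0.028)] / (0.145−0.028)
   = 0.88 × 1.7060 / 0.117 = 12.8315

£12.83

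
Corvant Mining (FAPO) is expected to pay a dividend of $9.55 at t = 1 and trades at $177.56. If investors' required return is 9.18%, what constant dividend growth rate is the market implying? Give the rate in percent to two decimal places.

3.80%

From P₀ = D₁/(r − g), the implied growth is g = r − D₁/P₀.
g = 0.0918 − 9.55/177.56 = 0.0918 − 0.05378 = 0.03802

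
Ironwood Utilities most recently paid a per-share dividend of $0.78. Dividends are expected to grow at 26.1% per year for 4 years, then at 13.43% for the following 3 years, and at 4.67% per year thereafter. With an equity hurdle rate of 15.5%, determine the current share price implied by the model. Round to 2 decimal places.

Three-stage DDM. Project D₁…D_7; terminal Gordon value at t=7 with g = 0.0467; discount at r = 0.155.
D_1 = 0.9836
D_2 = 1.2403
D_3 = 1.5640
D_4 = 1.9722
D_5 = 2.2371
D_6 = 2.5375
D_7 = 2.8783
TV_7 = 3.0127/(0.155−0.0467) = 27.8184
P₀ = Σ Dₜ/(1+r)ᵗ + TV_7/(1+r)^7 = 17.2567

$17.26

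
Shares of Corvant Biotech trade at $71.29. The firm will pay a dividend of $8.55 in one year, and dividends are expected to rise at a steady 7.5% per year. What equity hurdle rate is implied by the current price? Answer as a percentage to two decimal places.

19.49%

Rearranging the constant-growth DDM: r = D₁/P₀ + g.
r = 8.5500 / 71.29 + 0.075 = 0.11993 + 0.075 = 0.19493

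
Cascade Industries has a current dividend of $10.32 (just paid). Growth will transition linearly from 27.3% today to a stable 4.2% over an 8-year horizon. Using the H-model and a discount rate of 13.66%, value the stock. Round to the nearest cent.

$214.47

H-model: P₀ = D₀[(1+g_L) + H(g_S−g_L)]/(r−g_L), with H = 8/2 = 4.
P₀ = 10.32 × [(1+0.042) + 4×(0.273−0.042)] / (0.1366−0.042)
   = 10.32 × 1.9660 / 0.0946 = 214.4727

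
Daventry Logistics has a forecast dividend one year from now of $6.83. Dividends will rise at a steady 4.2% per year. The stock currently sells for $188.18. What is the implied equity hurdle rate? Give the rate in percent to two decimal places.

Rearranging the constant-growth DDM: r = D₁/P₀ + g.
r = 6.8300 / 188.18 + 0.042 = 0.03630 + 0.042 = 0.07830

7.83%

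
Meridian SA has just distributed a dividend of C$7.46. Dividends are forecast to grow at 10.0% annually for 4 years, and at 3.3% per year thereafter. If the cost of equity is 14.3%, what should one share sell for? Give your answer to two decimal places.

C$87.23

Two-stage DDM. Project D₁…D_4 at 0.1, terminal growth 0.033, discount at r = 0.143.
D_1 = 8.2060
D_2 = 9.0266
D_3 = 9.9293
D_4 = 10.9222
Terminal value at t=4: TV = D_5/(r−g) = 11.2826/(0.143−0.033) = 102.5693
P₀ = 8.2060/(1+0.143)^1 + 9.0266/(1+0.143)^2 + 9.9293/(1+0.143)^3 + 10.9222/(1+0.143)^4 + 102.5693/(1+0.143)^4 = 87.2313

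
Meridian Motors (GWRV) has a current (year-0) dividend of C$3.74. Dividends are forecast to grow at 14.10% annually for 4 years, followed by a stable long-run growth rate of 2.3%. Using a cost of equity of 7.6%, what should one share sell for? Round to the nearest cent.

C$108.64

Two-stage DDM. Project D₁…D_4 at 0.141, terminal growth 0.023, discount at r = 0.076.
D_1 = 4.2673
D_2 = 4.8690
D_3 = 5.5556
D_4 = 6.3389
Terminal value at t=4: TV = D_5/(r−g) = 6.4847/(0.076−0.023) = 122.3528
P₀ = 4.2673/(1+0.076)^1 + 4.8690/(1+0.076)^2 + 5.5556/(1+0.076)^3 + 6.3389/(1+0.076)^4 + 122.3528/(1+0.076)^4 = 108.6377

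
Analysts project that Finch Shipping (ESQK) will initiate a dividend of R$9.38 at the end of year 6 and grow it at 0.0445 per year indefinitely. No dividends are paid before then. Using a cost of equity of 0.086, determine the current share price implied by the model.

R$149.63

Deferred-dividend DDM. At t=5 the remaining stream is a growing perpetuity with first payment D_6 = 9.38.
V_5 = D_6/(r−g) = 9.38/(0.086−0.0445) = 226.0241
P₀ = V_5/(1+r)^5 = 226.0241/(1+0.086)^5 = 149.6255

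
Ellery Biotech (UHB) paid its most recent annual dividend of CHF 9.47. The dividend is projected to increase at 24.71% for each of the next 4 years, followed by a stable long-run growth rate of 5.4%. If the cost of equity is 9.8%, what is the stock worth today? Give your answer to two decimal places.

Two-stage DDM. Project D₁…D_4 at 0.2471, terminal growth 0.054, discount at r = 0.098.
D_1 = 11.8100
D_2 = 14.7283
D_3 = 18.3677
D_4 = 22.9063
Terminal value at t=4: TV = D_5/(r−g) = 24.1432/(0.098−0.054) = 548.7102
P₀ = 11.8100/(1+0.098)^1 + 14.7283/(1+0.098)^2 + 18.3677/(1+0.098)^3 + 22.9063/(1+0.098)^4 + 548.7102/(1+0.098)^4 = 430.1221

CHF 430.12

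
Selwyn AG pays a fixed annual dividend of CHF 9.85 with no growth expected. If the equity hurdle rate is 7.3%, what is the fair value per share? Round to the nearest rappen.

CHF 134.93

Zero-growth DDM (perpetuity): P₀ = D/r = 9.85 / 0.073 = 134.9315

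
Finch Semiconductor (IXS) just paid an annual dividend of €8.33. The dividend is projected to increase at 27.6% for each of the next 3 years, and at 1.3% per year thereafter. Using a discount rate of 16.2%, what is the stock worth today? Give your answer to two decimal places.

Two-stage DDM. Project D₁…D_3 at 0.276, terminal growth 0.013, discount at r = 0.162.
D_1 = 10.6291
D_2 = 13.5627
D_3 = 17.3060
Terminal value at t=3: TV = D_4/(r−g) = 17.5310/(0.162−0.013) = 117.6577
P₀ = 10.6291/(1+0.162)^1 + 13.5627/(1+0.162)^2 + 17.3060/(1+0.162)^3 + 117.6577/(1+0.162)^3 = 105.2117

€105.21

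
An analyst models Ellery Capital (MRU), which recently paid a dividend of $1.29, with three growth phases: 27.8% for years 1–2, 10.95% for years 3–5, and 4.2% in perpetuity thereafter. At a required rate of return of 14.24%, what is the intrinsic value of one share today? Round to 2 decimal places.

$22.98

Three-stage DDM. Project D₁…D_5; terminal Gordon value at t=5 with g = 0.042; discount at r = 0.1424.
D_1 = 1.6486
D_2 = 2.1069
D_3 = 2.3376
D_4 = 2.5936
D_5 = 2.8776
TV_5 = 2.9985/(0.1424−0.042) = 29.8653
P₀ = Σ Dₜ/(1+r)ᵗ + TV_5/(1+r)^5 = 22.9760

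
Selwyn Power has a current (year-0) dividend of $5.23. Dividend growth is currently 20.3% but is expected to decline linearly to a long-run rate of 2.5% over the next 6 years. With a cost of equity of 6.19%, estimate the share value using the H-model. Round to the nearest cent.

H-model: P₀ = D₀[(1+g_L) + H(g_S−g_L)]/(r−g_L), with H = 6/2 = 3.
P₀ = 5.23 × [(1+0.025) + 3×(0.203−0.025)] / (0.0619−0.025)
   = 5.23 × 1.5590 / 0.0369 = 220.9640

$220.96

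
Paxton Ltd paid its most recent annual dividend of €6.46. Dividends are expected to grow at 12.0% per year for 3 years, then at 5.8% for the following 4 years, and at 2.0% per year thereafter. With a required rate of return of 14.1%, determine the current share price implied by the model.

€77.06

Three-stage DDM. Project D₁…D_7; terminal Gordon value at t=7 with g = 0.02; discount at r = 0.141.
D_1 = 7.2352
D_2 = 8.1034
D_3 = 9.0758
D_4 = 9.6022
D_5 = 10.1592
D_6 = 10.7484
D_7 = 11.3718
TV_7 = 11.5992/(0.141−0.02) = 95.8615
P₀ = Σ Dₜ/(1+r)ᵗ + TV_7/(1+r)^7 = 77.0573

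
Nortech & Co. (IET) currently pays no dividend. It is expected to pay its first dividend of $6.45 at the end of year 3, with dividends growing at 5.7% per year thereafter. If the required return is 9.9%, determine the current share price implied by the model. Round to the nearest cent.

$127.15

Deferred-dividend DDM. At t=2 the remaining stream is a growing perpetuity with first payment D_3 = 6.45.
V_2 = D_3/(r−g) = 6.45/(0.099−0.057) = 153.5714
P₀ = V_2/(1+r)^2 = 153.5714/(1+0.099)^2 = 127.1496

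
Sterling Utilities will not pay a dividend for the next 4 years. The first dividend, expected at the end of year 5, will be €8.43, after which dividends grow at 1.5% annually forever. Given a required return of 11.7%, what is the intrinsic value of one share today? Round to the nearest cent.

Deferred-dividend DDM. At t=4 the remaining stream is a growing perpetuity with first payment D_5 = 8.43.
V_4 = D_5/(r−g) = 8.43/(0.117−0.015) = 82.6471
P₀ = V_4/(1+r)^4 = 82.6471/(1+0.117)^4 = 53.0902

€53.09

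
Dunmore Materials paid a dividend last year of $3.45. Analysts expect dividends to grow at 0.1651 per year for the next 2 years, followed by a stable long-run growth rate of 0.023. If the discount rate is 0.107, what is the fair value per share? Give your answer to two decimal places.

Two-stage DDM. Project D₁…D_2 at 0.1651, terminal growth 0.023, discount at r = 0.107.
D_1 = 4.0196
D_2 = 4.6832
Terminal value at t=2: TV = D_3/(r−g) = 4.7909/(0.107−0.023) = 57.0351
P₀ = 4.0196/(1+0.107)^1 + 4.6832/(1+0.107)^2 + 57.0351/(1+0.107)^2 = 53.9949

$53.99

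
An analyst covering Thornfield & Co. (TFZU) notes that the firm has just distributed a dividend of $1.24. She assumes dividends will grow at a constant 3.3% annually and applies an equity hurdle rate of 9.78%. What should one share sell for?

$19.77

Gordon growth model: P₀ = D₁/(r − g). D₁ = 1.24 × (1 + 0.033) = 1.2809.
P₀ = 1.2809 / (0.0978 − 0.033) = 1.2809 / 0.0648 = 19.7673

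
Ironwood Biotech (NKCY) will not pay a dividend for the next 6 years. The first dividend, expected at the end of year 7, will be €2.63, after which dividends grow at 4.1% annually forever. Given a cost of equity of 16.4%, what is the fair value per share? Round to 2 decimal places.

€8.60

Deferred-dividend DDM. At t=6 the remaining stream is a growing perpetuity with first payment D_7 = 2.63.
V_6 = D_7/(r−g) = 2.63/(0.164−0.041) = 21.3821
P₀ = V_6/(1+r)^6 = 21.3821/(1+0.164)^6 = 8.5967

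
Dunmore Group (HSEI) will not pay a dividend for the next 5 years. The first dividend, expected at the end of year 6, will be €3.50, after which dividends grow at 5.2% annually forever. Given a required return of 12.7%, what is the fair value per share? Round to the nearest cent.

€25.67

Deferred-dividend DDM. At t=5 the remaining stream is a growing perpetuity with first payment D_6 = 3.50.
V_5 = D_6/(r−g) = 3.50/(0.127−0.052) = 46.6667
P₀ = V_5/(1+r)^5 = 46.6667/(1+0.127)^5 = 25.6677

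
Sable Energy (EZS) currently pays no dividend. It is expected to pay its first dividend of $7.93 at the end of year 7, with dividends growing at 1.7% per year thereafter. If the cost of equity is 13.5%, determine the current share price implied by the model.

$31.44

Deferred-dividend DDM. At t=6 the remaining stream is a growing perpetuity with first payment D_7 = 7.93.
V_6 = D_7/(r−g) = 7.93/(0.135−0.017) = 67.2034
P₀ = V_6/(1+r)^6 = 67.2034/(1+0.135)^6 = 31.4352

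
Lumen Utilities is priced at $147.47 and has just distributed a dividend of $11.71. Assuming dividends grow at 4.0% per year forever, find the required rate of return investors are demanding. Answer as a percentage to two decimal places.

Rearranging the constant-growth DDM: r = D₁/P₀ + g.
D₁ = 11.71 × (1 + 0.04) = 12.1784.
r = 12.1784 / 147.47 + 0.04 = 0.08258 + 0.04 = 0.12258

12.26%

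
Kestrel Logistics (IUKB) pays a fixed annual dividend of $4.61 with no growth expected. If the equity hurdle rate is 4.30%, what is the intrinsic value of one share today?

Zero-growth DDM (perpetuity): P₀ = D/r = 4.61 / 0.043 = 107.2093

$107.21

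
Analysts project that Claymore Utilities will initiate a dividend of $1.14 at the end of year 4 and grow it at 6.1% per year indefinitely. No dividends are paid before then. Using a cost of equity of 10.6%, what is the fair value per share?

$18.73

Deferred-dividend DDM. At t=3 the remaining stream is a growing perpetuity with first payment D_4 = 1.14.
V_3 = D_4/(r−g) = 1.14/(0.106−0.061) = 25.3333
P₀ = V_3/(1+r)^3 = 25.3333/(1+0.106)^3 = 18.7252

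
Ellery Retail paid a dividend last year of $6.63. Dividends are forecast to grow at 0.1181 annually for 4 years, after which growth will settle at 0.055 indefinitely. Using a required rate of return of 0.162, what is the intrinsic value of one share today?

Two-stage DDM. Project D₁…D_4 at 0.1181, terminal growth 0.055, discount at r = 0.162.
D_1 = 7.4130
D_2 = 8.2885
D_3 = 9.2673
D_4 = 10.3618
Terminal value at t=4: TV = D_5/(r−g) = 10.9317/(0.162−0.055) = 102.1656
P₀ = 7.4130/(1+0.162)^1 + 8.2885/(1+0.162)^2 + 9.2673/(1+0.162)^3 + 10.3618/(1+0.162)^4 + 102.1656/(1+0.162)^4 = 80.1458

$80.15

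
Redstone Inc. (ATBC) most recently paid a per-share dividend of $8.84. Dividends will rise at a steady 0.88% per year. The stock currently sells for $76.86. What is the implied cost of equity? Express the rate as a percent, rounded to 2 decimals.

Rearranging the constant-growth DDM: r = D₁/P₀ + g.
D₁ = 8.84 × (1 + 0.0088) = 8.9178.
r = 8.9178 / 76.86 + 0.0088 = 0.11603 + 0.0088 = 0.12483

12.48%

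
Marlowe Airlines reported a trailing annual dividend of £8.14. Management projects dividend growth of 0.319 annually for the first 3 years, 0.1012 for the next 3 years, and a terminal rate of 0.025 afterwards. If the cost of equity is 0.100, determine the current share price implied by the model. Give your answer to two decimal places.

Three-stage DDM. Project D₁…D_6; terminal Gordon value at t=6 with g = 0.025; discount at r = 0.1.
D_1 = 10.7367
D_2 = 14.1617
D_3 = 18.6792
D_4 = 20.5696
D_5 = 22.6512
D_6 = 24.9435
TV_6 = 25.5671/(0.1−0.025) = 340.8945
P₀ = Σ Dₜ/(1+r)ᵗ + TV_6/(1+r)^6 = 270.1183

£270.12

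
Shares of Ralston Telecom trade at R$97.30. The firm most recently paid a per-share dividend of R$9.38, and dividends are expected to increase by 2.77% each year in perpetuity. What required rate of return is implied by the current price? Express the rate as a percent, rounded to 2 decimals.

12.68%

Rearranging the constant-growth DDM: r = D₁/P₀ + g.
D₁ = 9.38 × (1 + 0.0277) = 9.6398.
r = 9.6398 / 97.30 + 0.0277 = 0.09907 + 0.0277 = 0.12677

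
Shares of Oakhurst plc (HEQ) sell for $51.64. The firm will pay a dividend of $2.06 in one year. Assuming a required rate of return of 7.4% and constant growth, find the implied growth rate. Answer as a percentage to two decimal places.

3.41%

From P₀ = D₁/(r − g), the implied growth is g = r − D₁/P₀.
g = 0.074 − 2.06/51.64 = 0.074 − 0.03989 = 0.03411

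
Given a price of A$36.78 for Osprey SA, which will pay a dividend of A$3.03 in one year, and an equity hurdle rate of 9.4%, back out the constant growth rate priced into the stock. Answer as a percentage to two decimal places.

From P₀ = D₁/(r − g), the implied growth is g = r − D₁/P₀.
g = 0.094 − 3.03/36.78 = 0.094 − 0.08238 = 0.01162

1.16%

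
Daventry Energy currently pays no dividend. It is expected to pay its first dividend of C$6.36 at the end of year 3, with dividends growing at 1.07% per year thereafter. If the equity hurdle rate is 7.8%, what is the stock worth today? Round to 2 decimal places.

Deferred-dividend DDM. At t=2 the remaining stream is a growing perpetuity with first payment D_3 = 6.36.
V_2 = D_3/(r−g) = 6.36/(0.078−0.0107) = 94.5022
P₀ = V_2/(1+r)^2 = 94.5022/(1+0.078)^2 = 81.3213

C$81.32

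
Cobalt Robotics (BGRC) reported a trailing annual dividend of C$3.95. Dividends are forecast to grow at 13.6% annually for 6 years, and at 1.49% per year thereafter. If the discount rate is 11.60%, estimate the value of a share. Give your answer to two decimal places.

C$69.34

Two-stage DDM. Project D₁…D_6 at 0.136, terminal growth 0.0149, discount at r = 0.116.
D_1 = 4.4872
D_2 = 5.0975
D_3 = 5.7907
D_4 = 6.5783
D_5 = 7.4729
D_6 = 8.4892
Terminal value at t=6: TV = D_7/(r−g) = 8.6157/(0.116−0.0149) = 85.2195
P₀ = 4.4872/(1+0.116)^1 + 5.0975/(1+0.116)^2 + 5.7907/(1+0.116)^3 + 6.5783/(1+0.116)^4 + 7.4729/(1+0.116)^5 + 8.4892/(1+0.116)^6 + 85.2195/(1+0.116)^6 = 69.3435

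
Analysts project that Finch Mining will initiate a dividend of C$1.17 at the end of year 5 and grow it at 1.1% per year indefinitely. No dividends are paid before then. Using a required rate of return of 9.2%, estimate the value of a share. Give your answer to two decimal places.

Deferred-dividend DDM. At t=4 the remaining stream is a growing perpetuity with first payment D_5 = 1.17.
V_4 = D_5/(r−g) = 1.17/(0.092−0.011) = 14.4444
P₀ = V_4/(1+r)^4 = 14.4444/(1+0.092)^4 = 10.1580

C$10.16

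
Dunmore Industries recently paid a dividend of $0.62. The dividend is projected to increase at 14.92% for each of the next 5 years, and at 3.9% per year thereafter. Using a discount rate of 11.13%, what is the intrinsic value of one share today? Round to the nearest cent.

Two-stage DDM. Project D₁…D_5 at 0.1492, terminal growth 0.039, discount at r = 0.1113.
D_1 = 0.7125
D_2 = 0.8188
D_3 = 0.9410
D_4 = 1.0814
D_5 = 1.2427
Terminal value at t=5: TV = D_6/(r−g) = 1.2912/(0.1113−0.039) = 17.8586
P₀ = 0.7125/(1+0.1113)^1 + 0.8188/(1+0.1113)^2 + 0.9410/(1+0.1113)^3 + 1.0814/(1+0.1113)^4 + 1.2427/(1+0.1113)^5 + 17.8586/(1+0.1113)^5 = 13.9683

$13.97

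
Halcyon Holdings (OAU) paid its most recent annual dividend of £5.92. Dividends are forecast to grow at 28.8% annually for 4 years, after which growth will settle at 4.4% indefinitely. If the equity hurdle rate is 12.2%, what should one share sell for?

£171.43

Two-stage DDM. Project D₁…D_4 at 0.288, terminal growth 0.044, discount at r = 0.122.
D_1 = 7.6250
D_2 = 9.8209
D_3 = 12.6494
D_4 = 16.2924
Terminal value at t=4: TV = D_5/(r−g) = 17.0093/(0.122−0.044) = 218.0676
P₀ = 7.6250/(1+0.122)^1 + 9.8209/(1+0.122)^2 + 12.6494/(1+0.122)^3 + 16.2924/(1+0.122)^4 + 218.0676/(1+0.122)^4 = 171.4336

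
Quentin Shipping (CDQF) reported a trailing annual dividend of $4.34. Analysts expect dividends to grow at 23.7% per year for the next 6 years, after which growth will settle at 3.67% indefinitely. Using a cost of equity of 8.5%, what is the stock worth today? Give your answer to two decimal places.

$246.81

Two-stage DDM. Project D₁…D_6 at 0.237, terminal growth 0.0367, discount at r = 0.085.
D_1 = 5.3686
D_2 = 6.6409
D_3 = 8.2148
D_4 = 10.1618
D_5 = 12.5701
D_6 = 15.5492
Terminal value at t=6: TV = D_7/(r−g) = 16.1199/(0.085−0.0367) = 333.7443
P₀ = 5.3686/(1+0.085)^1 + 6.6409/(1+0.085)^2 + 8.2148/(1+0.085)^3 + 10.1618/(1+0.085)^4 + 12.5701/(1+0.085)^5 + 15.5492/(1+0.085)^6 + 333.7443/(1+0.085)^6 = 246.8105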